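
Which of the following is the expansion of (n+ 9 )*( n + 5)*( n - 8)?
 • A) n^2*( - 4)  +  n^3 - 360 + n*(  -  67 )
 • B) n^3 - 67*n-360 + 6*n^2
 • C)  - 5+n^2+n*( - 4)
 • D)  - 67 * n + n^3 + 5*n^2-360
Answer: B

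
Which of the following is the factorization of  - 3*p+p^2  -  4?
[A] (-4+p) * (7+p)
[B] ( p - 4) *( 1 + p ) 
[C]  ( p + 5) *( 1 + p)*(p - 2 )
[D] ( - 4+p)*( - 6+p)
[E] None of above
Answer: B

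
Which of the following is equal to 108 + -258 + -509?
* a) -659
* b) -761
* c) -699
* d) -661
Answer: a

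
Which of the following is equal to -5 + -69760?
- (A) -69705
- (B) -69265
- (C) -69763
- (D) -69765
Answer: D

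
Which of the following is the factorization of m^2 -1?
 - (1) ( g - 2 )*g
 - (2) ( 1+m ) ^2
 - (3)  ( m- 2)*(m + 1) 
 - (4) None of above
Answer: 4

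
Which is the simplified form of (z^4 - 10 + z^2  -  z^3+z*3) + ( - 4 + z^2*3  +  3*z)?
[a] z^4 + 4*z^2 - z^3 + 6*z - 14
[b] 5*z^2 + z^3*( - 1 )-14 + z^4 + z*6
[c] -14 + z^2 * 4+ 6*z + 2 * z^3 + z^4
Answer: a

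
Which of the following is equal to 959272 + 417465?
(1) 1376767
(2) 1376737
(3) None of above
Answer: 2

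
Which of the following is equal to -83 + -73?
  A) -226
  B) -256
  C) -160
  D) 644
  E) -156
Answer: E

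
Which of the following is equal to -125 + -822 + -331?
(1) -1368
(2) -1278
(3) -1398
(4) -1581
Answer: 2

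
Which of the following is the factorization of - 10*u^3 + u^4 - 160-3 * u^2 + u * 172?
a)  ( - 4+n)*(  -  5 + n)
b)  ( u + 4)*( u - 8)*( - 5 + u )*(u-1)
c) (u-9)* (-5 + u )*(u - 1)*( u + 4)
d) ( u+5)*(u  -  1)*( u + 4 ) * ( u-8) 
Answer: b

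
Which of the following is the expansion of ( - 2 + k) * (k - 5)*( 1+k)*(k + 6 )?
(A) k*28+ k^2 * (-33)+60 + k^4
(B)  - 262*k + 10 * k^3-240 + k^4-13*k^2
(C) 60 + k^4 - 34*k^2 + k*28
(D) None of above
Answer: A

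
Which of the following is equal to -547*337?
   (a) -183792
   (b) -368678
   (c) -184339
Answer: c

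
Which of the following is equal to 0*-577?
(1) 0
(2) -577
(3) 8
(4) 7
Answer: 1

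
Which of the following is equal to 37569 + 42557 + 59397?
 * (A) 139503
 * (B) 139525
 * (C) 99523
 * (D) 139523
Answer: D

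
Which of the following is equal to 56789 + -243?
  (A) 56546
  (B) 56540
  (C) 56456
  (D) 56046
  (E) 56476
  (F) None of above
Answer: A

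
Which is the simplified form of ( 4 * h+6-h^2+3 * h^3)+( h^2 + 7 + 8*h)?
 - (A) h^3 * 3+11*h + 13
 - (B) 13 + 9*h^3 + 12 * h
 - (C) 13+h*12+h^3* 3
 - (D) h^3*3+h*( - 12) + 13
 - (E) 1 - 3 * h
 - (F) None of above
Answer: C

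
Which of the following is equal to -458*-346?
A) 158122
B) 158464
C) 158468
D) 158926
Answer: C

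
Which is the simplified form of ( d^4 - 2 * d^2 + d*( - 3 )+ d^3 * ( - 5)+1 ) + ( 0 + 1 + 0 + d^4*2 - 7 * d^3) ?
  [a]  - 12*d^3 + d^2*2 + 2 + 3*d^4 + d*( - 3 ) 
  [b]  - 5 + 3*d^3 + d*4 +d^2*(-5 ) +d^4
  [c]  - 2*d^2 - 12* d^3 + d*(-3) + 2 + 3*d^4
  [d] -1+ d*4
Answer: c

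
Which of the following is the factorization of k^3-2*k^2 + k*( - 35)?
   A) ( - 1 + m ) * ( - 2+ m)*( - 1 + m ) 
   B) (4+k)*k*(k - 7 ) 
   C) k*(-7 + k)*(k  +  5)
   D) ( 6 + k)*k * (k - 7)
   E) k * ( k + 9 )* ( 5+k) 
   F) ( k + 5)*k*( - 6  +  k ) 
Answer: C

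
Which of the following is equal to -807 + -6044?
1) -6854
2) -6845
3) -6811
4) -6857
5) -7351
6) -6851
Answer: 6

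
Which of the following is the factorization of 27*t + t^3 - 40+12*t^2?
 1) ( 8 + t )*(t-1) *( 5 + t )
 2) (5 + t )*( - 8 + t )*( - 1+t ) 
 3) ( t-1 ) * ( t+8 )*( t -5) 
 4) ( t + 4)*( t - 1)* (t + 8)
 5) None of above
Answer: 1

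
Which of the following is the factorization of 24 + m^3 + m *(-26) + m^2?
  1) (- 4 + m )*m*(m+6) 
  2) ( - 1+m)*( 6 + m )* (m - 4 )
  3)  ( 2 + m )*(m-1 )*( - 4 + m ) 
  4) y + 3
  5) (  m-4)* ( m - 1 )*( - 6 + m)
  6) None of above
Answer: 2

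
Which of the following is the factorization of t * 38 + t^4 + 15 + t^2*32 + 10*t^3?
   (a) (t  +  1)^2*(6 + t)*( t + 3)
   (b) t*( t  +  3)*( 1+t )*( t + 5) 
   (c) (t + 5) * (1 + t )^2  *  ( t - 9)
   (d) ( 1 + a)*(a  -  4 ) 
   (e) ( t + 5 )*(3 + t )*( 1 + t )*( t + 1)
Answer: e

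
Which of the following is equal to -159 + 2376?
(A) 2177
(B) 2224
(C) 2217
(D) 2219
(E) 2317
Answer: C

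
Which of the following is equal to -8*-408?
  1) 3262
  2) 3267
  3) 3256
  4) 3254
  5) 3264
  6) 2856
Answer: 5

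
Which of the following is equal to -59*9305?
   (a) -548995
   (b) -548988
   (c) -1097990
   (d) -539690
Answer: a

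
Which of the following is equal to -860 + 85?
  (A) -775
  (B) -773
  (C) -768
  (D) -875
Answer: A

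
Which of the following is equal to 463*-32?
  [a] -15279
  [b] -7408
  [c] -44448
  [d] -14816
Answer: d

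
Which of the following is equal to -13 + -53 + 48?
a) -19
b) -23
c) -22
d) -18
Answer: d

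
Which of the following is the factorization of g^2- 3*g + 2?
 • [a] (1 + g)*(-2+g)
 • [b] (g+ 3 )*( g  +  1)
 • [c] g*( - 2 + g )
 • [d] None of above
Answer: d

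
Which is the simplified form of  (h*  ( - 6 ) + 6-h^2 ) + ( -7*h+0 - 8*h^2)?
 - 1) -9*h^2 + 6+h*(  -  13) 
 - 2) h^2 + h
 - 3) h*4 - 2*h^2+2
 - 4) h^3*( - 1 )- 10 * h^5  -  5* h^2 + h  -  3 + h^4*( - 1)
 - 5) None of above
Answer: 1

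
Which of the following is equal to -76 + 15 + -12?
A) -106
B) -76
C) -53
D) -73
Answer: D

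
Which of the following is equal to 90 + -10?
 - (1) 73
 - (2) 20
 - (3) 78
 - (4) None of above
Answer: 4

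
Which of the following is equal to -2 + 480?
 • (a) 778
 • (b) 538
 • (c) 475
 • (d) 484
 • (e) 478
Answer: e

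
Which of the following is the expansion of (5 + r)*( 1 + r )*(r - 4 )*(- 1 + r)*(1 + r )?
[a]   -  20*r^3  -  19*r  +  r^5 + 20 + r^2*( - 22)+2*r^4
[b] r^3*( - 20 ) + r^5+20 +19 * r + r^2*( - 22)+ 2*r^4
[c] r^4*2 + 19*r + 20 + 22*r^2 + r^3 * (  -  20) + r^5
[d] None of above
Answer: b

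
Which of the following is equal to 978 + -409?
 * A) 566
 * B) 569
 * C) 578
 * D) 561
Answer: B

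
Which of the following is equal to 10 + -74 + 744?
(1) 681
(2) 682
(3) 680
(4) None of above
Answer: 3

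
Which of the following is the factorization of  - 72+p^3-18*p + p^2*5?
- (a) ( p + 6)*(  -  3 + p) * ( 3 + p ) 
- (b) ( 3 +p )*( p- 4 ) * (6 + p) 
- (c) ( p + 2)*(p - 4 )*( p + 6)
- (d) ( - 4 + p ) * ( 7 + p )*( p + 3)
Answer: b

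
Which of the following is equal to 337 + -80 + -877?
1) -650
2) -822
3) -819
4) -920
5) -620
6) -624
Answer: 5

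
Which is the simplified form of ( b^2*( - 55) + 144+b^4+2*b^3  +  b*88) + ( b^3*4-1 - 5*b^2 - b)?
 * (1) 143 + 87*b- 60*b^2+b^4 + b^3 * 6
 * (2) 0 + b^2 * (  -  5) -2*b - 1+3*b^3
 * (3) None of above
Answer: 1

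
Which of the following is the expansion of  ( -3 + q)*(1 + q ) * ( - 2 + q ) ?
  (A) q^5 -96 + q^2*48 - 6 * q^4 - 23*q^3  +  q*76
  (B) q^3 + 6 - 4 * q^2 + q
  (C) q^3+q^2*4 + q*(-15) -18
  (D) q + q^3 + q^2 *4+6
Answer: B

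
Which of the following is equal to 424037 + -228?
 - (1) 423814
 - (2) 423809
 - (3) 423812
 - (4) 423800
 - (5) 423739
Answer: 2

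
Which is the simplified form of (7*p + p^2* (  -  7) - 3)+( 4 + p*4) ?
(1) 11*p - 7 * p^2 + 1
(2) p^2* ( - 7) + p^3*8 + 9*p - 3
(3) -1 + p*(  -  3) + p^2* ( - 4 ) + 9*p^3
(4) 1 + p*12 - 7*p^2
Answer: 1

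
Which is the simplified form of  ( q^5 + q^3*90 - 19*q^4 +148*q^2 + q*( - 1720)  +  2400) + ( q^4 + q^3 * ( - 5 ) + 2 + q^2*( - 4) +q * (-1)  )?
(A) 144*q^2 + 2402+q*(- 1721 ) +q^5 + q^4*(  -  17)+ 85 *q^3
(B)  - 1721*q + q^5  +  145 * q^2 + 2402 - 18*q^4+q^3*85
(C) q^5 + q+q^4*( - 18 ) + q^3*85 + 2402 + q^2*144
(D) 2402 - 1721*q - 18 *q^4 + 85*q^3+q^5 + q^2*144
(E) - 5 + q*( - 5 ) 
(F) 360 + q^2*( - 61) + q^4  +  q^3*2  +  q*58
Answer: D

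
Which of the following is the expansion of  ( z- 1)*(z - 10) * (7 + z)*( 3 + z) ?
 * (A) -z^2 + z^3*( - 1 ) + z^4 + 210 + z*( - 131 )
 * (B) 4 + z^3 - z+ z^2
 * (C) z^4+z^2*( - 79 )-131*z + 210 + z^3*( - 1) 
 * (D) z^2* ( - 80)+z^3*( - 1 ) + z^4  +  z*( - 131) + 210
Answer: C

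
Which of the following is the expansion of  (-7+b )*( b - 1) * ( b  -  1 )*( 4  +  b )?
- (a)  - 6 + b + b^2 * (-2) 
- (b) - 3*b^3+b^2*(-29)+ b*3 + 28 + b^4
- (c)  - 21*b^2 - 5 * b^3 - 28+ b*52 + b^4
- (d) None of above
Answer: d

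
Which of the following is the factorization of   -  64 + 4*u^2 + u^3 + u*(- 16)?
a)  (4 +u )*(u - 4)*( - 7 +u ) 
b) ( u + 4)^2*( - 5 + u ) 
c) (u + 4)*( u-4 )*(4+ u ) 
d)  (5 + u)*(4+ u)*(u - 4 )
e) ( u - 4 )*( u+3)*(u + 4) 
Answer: c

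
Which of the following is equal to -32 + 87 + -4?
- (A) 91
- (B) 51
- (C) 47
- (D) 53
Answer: B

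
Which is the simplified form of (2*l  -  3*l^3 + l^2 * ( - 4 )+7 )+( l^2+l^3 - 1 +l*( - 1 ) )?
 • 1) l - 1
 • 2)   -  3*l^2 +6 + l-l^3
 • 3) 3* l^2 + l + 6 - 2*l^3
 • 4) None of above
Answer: 4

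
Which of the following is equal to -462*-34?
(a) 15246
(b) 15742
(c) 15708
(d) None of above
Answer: c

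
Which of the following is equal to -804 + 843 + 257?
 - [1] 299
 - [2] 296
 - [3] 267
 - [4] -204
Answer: 2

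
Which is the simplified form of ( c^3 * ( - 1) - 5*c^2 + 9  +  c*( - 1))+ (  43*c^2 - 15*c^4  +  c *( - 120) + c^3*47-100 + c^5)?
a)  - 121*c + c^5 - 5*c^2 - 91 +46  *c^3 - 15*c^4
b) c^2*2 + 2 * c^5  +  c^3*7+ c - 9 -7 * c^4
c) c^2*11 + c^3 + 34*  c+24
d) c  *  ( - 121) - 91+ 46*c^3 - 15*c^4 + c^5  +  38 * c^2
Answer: d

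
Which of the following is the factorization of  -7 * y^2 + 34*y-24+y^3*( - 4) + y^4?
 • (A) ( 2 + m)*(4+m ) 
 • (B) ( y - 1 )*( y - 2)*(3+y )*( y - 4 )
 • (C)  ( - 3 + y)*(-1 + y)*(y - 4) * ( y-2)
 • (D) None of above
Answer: B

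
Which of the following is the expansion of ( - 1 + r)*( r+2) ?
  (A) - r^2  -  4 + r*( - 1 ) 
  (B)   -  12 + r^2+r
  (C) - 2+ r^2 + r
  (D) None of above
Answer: C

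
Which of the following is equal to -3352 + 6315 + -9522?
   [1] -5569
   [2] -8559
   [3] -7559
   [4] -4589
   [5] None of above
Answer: 5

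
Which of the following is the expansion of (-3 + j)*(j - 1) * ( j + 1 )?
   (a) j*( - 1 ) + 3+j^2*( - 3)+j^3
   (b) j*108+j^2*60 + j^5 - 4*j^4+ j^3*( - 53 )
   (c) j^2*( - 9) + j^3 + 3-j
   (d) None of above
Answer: a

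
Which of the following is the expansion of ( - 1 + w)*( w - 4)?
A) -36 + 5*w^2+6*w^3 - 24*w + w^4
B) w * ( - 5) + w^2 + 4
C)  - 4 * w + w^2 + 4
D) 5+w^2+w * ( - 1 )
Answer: B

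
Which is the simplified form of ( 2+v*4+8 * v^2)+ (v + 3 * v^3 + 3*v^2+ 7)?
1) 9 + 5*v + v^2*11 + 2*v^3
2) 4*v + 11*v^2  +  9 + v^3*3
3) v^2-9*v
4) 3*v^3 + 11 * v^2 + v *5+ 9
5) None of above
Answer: 4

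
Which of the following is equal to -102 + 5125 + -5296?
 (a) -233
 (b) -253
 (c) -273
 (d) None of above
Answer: c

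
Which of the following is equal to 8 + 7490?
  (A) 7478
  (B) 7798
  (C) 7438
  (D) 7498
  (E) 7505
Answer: D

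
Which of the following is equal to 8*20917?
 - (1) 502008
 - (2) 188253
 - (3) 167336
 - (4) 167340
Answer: 3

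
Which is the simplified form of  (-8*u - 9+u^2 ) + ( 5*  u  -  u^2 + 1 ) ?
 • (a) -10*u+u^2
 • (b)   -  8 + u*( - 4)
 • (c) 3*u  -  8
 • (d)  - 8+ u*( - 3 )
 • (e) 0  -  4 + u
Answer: d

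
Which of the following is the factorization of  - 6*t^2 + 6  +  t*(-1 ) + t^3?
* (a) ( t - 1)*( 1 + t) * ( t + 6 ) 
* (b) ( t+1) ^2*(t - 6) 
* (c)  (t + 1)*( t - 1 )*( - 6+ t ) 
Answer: c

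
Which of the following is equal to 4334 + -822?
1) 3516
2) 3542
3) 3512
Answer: 3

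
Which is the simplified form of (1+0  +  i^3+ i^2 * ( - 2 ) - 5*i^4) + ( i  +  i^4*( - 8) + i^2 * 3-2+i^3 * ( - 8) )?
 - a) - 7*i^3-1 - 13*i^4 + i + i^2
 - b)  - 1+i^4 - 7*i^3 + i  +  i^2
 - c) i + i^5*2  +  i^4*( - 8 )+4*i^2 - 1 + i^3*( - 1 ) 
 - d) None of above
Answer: a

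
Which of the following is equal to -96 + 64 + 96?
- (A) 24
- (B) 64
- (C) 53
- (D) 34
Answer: B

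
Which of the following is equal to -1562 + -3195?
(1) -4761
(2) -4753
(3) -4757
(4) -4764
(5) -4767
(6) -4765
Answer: 3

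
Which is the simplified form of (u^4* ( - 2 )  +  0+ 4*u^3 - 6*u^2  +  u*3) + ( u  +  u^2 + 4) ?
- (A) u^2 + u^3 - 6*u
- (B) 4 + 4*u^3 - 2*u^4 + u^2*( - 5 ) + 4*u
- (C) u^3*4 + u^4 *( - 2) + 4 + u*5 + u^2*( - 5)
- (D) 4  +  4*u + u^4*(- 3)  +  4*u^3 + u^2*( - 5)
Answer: B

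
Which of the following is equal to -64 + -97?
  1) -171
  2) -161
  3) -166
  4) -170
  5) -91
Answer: 2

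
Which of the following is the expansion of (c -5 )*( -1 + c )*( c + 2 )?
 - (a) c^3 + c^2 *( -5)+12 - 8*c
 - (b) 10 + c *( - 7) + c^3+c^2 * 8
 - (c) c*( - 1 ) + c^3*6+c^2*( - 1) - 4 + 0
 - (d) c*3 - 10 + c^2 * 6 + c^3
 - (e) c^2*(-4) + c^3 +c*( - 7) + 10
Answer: e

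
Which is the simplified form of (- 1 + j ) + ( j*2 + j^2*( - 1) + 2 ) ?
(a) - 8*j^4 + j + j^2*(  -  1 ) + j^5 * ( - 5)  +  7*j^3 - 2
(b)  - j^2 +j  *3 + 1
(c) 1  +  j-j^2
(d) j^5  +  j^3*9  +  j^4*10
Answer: b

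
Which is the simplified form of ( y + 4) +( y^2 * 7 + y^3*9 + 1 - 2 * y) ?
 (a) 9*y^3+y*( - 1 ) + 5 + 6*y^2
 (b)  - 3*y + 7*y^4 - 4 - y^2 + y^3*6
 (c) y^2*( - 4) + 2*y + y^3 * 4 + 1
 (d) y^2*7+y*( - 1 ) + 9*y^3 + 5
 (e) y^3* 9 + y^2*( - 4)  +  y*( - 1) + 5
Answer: d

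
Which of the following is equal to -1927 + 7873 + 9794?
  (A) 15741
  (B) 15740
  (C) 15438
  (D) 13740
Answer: B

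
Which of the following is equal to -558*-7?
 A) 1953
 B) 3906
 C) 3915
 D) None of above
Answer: B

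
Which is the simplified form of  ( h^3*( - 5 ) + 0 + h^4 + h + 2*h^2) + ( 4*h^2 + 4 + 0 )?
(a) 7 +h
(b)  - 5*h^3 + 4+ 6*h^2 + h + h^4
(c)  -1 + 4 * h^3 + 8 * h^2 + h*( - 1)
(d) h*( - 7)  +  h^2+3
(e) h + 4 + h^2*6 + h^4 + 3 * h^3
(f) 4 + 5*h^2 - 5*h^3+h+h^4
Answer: b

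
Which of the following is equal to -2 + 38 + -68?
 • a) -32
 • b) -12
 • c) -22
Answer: a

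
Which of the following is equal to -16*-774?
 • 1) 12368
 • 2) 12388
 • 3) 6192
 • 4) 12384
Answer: 4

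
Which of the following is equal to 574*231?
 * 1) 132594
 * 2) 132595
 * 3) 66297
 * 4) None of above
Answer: 1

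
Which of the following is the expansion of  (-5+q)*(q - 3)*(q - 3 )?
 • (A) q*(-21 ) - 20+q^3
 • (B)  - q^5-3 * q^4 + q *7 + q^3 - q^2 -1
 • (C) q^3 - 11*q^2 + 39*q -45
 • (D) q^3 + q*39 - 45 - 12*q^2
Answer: C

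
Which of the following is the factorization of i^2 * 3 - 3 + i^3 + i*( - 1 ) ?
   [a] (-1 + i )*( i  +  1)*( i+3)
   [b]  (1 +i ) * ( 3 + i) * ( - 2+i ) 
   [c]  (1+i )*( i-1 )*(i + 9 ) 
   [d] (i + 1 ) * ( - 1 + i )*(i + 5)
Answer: a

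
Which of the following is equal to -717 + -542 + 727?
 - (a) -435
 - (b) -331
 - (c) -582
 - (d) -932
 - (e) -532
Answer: e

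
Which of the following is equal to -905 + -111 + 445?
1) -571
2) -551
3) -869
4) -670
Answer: 1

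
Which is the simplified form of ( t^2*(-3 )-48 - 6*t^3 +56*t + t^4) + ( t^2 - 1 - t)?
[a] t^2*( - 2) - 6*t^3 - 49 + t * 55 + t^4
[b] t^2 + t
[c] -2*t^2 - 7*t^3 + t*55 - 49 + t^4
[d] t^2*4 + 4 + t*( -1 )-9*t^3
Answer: a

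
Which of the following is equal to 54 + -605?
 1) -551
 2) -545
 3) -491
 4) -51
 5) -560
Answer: 1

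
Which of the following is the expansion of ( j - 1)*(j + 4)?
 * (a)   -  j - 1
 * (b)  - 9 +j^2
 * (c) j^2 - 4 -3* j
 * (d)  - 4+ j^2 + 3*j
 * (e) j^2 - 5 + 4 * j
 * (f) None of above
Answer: d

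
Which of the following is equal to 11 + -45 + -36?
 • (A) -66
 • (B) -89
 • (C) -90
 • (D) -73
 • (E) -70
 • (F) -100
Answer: E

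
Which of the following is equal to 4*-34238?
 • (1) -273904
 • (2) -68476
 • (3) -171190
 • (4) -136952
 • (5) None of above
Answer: 4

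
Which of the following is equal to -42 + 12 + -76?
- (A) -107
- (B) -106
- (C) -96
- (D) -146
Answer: B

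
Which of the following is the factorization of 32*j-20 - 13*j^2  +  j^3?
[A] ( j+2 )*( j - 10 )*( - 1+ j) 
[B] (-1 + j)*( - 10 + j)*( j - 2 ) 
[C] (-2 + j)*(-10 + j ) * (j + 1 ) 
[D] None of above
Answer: B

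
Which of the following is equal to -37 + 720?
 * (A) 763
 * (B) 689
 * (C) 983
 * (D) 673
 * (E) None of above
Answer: E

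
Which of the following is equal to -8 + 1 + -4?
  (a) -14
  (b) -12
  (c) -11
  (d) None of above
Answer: c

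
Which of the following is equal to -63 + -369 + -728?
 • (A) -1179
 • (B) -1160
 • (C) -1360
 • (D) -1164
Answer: B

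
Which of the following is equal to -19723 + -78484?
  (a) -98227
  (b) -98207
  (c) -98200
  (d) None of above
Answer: b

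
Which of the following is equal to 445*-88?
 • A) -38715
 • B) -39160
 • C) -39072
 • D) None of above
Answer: B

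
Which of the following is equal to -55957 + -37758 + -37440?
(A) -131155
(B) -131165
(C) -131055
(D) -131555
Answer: A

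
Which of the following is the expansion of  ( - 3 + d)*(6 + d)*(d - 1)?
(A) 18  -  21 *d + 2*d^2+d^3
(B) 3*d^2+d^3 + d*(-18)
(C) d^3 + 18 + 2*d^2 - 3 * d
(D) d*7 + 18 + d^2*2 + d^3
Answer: A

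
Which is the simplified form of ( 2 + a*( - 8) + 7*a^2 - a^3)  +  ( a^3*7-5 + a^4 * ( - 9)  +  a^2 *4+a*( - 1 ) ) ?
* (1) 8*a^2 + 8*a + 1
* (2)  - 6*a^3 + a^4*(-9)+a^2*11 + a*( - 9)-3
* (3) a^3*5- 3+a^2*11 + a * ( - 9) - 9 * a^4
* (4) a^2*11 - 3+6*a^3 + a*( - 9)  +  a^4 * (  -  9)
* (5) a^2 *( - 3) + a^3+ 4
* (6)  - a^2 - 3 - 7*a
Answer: 4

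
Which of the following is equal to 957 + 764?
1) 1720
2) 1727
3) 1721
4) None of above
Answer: 3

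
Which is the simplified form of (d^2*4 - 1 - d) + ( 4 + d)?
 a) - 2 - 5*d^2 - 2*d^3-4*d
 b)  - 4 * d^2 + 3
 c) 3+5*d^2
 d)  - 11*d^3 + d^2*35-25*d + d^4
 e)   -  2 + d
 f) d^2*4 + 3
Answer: f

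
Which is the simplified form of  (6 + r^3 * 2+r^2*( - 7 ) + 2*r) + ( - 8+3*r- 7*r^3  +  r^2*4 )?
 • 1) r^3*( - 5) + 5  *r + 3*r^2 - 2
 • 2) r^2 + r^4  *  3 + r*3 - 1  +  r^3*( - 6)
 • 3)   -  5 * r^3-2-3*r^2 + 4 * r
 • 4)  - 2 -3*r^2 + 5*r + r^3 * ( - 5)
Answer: 4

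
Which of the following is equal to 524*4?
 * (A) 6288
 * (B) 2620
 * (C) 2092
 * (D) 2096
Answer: D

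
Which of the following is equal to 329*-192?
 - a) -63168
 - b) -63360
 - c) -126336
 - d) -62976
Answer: a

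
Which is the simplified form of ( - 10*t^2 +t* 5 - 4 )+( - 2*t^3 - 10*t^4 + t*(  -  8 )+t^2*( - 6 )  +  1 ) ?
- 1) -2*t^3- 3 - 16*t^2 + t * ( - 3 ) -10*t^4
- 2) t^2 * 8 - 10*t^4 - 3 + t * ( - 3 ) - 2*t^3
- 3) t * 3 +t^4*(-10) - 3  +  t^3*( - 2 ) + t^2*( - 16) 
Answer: 1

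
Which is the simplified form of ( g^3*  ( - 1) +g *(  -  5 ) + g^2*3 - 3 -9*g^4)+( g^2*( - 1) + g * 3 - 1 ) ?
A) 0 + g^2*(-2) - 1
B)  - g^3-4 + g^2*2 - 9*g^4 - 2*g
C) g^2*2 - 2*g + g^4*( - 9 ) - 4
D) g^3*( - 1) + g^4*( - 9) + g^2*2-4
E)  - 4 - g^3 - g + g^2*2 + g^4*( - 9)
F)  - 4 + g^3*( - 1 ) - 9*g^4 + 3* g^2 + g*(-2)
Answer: B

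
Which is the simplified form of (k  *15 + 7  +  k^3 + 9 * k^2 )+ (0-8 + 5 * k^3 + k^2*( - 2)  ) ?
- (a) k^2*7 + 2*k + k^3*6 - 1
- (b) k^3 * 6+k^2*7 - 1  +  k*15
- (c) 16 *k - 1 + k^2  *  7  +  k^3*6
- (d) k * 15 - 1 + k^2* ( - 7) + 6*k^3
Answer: b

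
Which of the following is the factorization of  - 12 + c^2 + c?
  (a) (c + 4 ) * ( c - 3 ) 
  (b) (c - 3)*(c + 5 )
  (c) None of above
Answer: a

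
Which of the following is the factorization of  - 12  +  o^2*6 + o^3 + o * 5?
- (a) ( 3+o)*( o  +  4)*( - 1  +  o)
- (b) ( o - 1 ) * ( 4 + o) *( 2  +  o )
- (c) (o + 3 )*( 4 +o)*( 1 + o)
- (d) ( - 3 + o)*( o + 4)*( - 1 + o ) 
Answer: a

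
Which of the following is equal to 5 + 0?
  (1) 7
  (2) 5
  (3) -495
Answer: 2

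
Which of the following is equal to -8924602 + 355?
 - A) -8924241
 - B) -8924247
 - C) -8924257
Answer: B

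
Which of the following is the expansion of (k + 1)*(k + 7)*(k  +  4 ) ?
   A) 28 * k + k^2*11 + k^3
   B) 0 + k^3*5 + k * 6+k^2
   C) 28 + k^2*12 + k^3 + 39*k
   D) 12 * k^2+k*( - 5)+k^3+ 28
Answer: C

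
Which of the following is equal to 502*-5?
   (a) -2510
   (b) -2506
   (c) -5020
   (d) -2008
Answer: a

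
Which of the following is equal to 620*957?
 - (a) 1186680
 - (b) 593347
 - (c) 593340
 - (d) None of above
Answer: c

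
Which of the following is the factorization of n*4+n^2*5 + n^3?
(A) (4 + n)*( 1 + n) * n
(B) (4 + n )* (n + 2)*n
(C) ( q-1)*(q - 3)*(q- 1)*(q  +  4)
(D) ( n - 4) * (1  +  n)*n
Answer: A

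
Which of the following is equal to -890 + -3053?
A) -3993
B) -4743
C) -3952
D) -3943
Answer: D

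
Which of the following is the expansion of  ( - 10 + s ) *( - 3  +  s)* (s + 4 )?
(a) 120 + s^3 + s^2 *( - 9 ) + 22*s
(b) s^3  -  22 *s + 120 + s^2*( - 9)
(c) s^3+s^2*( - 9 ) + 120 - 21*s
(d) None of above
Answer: b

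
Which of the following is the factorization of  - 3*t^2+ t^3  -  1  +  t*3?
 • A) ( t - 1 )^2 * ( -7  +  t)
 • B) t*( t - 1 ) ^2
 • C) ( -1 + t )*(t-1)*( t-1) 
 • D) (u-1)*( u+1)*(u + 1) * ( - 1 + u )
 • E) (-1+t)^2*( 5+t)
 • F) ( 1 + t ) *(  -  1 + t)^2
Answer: C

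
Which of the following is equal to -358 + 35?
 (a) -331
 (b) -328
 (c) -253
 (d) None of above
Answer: d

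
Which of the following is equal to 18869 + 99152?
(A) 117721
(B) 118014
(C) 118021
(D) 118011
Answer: C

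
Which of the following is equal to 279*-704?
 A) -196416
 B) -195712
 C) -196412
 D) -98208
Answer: A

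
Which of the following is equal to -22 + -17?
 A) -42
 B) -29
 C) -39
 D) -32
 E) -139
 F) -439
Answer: C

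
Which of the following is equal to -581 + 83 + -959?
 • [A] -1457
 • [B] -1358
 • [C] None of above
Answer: A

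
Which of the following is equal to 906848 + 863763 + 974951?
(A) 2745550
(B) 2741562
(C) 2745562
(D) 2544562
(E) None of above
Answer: C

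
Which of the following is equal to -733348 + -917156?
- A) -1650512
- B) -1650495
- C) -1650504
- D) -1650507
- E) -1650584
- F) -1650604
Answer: C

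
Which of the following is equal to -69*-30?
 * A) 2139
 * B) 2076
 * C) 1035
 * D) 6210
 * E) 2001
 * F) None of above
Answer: F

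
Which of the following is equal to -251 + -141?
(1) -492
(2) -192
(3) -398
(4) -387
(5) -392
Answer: 5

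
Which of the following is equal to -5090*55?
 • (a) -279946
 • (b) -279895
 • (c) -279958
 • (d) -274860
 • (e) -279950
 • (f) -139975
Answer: e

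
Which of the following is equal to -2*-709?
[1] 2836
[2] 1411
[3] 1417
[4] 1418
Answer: 4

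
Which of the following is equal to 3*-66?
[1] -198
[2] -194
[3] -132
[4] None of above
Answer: 1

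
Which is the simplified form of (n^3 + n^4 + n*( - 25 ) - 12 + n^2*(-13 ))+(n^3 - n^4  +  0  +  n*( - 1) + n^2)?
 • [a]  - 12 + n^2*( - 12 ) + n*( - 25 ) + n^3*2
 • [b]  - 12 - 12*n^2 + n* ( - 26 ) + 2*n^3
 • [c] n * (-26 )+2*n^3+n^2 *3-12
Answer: b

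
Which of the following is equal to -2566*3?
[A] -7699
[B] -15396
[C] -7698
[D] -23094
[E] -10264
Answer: C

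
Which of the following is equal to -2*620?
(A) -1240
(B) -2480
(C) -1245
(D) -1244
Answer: A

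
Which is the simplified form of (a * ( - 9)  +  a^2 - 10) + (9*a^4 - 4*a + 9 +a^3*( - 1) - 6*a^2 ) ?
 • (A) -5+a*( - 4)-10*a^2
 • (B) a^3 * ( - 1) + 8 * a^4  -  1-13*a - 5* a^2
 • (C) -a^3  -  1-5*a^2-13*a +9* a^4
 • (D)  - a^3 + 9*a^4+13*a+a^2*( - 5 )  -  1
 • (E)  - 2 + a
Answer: C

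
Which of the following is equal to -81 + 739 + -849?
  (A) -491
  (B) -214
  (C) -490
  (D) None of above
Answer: D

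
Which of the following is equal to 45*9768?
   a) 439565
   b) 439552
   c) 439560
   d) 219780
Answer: c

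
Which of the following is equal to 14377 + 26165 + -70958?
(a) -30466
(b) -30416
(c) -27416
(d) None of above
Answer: b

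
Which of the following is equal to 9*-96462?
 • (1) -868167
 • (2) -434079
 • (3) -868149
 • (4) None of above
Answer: 4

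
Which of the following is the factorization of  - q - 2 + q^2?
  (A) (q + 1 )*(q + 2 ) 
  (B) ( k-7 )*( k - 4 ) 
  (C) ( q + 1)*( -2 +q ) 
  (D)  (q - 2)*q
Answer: C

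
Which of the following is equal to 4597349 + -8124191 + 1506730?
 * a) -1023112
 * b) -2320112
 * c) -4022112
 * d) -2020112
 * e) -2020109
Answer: d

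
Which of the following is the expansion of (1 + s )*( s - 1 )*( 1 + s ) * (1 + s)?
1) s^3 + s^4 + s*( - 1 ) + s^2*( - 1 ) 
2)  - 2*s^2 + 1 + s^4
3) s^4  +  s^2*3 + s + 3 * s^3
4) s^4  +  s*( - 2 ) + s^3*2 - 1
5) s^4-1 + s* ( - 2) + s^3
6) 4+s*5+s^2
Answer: 4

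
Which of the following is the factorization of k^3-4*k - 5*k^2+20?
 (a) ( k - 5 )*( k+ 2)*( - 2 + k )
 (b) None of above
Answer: a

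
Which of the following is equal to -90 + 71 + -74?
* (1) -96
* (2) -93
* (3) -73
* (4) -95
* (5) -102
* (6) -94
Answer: 2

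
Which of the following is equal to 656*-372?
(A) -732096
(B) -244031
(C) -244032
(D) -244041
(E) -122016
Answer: C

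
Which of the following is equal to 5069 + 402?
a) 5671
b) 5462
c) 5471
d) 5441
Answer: c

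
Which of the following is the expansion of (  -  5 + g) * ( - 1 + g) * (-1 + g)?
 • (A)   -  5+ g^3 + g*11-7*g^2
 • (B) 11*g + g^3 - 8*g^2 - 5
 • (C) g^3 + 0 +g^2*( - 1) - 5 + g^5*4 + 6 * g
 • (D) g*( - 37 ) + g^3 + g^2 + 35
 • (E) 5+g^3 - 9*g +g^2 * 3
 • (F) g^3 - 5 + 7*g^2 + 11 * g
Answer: A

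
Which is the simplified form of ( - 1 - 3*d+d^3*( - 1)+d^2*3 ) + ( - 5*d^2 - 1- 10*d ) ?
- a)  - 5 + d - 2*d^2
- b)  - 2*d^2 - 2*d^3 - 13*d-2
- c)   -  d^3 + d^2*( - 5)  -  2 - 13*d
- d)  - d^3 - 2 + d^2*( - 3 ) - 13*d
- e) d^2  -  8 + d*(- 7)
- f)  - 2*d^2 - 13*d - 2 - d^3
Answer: f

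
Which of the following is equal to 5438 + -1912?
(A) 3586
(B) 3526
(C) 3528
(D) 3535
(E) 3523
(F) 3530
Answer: B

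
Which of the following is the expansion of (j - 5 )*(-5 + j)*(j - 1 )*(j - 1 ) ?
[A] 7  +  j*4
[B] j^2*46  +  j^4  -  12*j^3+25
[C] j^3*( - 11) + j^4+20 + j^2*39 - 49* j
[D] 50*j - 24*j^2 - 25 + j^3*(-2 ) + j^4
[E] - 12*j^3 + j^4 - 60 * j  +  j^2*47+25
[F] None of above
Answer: F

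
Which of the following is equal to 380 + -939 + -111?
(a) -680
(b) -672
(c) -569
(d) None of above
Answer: d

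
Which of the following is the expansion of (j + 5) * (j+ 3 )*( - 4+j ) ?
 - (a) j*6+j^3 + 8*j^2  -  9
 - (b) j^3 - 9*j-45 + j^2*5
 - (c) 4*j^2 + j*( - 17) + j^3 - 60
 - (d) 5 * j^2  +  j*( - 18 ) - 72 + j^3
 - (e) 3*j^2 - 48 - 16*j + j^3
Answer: c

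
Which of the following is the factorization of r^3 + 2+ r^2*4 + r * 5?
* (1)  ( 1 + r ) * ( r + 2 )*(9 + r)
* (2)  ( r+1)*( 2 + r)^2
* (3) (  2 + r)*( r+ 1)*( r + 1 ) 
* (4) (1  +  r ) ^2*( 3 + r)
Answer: 3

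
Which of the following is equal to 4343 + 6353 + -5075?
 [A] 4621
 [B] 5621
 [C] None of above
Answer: B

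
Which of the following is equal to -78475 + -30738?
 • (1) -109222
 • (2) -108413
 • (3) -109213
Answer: 3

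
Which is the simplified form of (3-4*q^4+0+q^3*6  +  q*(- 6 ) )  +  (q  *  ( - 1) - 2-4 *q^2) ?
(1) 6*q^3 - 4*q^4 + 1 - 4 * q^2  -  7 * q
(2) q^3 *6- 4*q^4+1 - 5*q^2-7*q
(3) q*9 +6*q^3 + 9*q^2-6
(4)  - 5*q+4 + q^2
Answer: 1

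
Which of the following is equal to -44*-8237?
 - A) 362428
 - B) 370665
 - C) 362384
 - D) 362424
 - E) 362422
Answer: A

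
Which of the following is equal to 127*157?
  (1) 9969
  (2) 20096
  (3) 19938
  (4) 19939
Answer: 4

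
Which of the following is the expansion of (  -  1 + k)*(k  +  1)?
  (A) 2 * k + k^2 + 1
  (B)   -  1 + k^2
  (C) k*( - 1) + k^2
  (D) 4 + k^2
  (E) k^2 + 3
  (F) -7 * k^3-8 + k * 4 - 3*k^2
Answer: B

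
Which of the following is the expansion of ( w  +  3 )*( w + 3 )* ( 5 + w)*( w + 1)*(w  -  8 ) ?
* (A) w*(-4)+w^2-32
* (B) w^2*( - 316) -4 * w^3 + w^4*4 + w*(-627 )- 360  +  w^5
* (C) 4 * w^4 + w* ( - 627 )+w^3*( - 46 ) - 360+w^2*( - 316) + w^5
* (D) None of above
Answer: C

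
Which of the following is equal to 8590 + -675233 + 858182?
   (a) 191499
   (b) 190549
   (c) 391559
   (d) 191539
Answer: d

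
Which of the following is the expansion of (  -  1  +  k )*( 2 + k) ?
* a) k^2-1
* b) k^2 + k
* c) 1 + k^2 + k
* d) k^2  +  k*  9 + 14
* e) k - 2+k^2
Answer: e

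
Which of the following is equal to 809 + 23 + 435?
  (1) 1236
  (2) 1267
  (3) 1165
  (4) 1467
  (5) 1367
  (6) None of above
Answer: 2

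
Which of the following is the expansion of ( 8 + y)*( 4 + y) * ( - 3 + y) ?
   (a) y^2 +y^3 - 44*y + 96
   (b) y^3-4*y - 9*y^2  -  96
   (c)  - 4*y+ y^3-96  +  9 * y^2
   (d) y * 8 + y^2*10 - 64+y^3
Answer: c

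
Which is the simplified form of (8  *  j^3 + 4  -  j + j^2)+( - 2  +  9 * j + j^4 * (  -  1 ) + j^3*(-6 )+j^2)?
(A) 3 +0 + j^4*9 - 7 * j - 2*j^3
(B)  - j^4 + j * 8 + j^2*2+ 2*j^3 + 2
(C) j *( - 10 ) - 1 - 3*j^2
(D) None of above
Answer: B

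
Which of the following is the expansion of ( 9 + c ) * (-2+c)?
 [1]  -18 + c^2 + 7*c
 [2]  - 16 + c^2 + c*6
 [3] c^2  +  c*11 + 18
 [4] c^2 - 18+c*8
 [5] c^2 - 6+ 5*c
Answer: 1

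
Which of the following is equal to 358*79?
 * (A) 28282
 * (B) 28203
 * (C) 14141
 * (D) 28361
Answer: A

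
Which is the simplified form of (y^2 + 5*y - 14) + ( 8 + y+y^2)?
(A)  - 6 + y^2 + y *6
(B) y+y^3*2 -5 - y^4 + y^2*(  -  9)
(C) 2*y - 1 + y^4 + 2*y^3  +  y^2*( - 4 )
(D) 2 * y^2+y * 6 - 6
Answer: D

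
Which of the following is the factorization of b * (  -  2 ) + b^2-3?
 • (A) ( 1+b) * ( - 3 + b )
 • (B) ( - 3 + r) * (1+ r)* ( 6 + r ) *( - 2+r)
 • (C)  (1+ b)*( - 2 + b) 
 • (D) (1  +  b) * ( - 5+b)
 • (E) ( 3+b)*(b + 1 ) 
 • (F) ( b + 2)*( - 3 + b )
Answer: A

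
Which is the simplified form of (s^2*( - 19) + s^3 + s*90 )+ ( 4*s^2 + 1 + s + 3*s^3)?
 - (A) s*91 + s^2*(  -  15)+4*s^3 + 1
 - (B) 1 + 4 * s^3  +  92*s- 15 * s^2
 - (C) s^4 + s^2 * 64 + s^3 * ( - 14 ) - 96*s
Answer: A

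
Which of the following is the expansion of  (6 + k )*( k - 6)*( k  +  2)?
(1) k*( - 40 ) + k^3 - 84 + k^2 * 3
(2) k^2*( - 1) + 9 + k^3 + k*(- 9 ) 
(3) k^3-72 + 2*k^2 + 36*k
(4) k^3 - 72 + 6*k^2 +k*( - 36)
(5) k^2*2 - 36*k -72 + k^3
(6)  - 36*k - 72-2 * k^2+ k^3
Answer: 5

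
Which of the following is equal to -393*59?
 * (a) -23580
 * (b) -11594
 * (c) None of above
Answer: c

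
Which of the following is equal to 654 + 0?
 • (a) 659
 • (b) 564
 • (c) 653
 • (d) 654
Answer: d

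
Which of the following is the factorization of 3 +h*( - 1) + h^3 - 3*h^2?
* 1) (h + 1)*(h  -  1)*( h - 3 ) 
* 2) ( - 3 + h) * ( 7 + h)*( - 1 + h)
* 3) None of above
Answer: 1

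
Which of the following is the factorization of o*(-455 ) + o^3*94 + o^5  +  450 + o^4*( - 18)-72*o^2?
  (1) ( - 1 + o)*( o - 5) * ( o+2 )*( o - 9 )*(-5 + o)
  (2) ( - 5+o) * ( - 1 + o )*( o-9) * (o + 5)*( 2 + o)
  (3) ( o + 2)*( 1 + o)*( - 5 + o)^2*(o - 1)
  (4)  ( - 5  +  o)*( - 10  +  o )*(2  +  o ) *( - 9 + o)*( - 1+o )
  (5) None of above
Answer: 1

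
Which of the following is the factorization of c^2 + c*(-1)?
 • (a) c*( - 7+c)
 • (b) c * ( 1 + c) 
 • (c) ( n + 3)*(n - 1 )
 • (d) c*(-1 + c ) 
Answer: d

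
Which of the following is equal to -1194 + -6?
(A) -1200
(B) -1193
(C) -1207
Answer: A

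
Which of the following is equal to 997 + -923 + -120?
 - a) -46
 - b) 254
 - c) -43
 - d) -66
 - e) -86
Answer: a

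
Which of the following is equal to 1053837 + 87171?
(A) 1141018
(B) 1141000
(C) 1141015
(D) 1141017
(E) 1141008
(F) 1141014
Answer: E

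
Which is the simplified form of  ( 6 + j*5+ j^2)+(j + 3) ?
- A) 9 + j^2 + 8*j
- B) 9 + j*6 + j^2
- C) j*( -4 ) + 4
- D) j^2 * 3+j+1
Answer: B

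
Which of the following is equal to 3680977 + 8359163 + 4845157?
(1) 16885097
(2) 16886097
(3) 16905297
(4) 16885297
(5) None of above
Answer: 4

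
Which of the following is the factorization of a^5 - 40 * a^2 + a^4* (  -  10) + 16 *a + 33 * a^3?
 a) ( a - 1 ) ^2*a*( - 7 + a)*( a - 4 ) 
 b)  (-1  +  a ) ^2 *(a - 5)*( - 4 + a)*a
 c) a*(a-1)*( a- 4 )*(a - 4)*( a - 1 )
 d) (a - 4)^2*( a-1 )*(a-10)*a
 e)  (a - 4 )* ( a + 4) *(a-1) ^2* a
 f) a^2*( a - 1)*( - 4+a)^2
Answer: c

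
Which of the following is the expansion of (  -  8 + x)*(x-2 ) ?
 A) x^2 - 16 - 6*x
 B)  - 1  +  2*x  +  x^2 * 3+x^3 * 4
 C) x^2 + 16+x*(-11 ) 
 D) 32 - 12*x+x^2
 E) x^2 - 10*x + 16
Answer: E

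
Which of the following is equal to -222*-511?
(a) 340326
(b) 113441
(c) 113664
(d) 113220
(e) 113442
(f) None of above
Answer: e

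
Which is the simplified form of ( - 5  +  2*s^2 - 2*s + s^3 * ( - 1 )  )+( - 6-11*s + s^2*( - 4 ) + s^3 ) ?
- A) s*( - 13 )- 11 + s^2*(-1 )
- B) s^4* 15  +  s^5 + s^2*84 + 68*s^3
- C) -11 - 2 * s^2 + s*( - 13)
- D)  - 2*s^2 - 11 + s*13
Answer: C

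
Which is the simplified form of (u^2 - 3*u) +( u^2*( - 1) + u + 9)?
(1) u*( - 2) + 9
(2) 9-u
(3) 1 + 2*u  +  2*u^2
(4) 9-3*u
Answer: 1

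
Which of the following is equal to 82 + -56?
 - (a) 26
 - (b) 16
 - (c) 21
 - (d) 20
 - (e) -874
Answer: a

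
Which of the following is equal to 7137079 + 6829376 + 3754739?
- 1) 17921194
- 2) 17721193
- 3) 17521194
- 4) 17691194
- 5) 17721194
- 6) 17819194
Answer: 5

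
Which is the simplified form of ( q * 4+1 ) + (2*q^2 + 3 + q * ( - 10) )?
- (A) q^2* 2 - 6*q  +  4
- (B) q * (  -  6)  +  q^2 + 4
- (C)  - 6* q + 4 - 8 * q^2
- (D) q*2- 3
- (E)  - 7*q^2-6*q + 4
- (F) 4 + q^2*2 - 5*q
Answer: A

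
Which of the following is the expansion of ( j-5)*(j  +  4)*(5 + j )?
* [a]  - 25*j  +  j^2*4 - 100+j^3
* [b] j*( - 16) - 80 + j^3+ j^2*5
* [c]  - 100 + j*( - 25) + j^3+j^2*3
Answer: a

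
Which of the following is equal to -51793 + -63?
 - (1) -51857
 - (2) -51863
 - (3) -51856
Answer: 3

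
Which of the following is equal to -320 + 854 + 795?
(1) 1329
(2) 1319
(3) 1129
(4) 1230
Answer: 1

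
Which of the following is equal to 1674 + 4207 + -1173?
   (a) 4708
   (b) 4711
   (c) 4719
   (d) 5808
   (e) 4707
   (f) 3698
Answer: a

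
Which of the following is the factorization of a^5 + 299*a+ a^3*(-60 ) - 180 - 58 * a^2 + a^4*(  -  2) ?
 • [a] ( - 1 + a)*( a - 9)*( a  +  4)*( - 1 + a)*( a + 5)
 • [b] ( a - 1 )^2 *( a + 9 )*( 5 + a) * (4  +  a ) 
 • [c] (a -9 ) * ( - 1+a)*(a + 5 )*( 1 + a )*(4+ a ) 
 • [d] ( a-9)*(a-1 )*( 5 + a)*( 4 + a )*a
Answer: a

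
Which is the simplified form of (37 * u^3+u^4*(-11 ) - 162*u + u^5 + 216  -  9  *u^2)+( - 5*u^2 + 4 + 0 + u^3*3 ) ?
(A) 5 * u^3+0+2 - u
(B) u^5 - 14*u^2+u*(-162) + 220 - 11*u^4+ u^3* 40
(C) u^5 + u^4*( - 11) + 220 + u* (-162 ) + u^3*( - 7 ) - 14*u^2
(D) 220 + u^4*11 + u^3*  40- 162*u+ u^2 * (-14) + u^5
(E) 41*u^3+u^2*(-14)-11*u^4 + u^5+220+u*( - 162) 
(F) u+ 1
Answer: B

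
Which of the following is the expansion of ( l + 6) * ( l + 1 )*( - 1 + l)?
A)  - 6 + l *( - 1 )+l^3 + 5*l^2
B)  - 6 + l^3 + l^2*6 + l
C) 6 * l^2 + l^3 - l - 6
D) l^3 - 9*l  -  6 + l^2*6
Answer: C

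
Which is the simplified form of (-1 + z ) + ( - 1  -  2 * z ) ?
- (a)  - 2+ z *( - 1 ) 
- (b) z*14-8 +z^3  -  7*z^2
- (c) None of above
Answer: a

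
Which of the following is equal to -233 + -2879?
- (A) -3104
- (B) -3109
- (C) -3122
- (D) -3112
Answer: D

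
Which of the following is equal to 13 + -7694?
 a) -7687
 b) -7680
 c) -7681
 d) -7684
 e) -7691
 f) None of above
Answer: c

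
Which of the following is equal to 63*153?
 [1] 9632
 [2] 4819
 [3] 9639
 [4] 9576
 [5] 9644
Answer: 3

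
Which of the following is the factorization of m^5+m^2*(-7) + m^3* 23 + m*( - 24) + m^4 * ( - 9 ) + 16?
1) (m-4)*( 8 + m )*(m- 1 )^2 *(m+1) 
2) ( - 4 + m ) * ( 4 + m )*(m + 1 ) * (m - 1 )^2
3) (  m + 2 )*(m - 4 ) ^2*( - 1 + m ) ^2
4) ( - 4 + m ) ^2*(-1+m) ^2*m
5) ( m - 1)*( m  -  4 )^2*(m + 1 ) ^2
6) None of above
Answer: 6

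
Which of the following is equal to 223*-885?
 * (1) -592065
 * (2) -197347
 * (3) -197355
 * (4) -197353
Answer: 3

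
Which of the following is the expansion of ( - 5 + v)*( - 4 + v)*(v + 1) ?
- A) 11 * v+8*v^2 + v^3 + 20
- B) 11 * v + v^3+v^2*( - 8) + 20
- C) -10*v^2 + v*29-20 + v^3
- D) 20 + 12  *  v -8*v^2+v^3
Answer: B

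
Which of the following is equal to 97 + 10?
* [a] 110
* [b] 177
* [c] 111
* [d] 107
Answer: d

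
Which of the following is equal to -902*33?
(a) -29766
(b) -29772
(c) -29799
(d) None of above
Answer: a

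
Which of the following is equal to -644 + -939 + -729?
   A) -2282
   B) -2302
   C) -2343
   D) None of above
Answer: D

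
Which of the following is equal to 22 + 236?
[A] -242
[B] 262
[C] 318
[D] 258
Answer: D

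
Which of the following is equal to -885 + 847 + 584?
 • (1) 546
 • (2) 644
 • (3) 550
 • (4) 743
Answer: 1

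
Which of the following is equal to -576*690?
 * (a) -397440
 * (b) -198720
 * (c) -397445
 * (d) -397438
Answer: a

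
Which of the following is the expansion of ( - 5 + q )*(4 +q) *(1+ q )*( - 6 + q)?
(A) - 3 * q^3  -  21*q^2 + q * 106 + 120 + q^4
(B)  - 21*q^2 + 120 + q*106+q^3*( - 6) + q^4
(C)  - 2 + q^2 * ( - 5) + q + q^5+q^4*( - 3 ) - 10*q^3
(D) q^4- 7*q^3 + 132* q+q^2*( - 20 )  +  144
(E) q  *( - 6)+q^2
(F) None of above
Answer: B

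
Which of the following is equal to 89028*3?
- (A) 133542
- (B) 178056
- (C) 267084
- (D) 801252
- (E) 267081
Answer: C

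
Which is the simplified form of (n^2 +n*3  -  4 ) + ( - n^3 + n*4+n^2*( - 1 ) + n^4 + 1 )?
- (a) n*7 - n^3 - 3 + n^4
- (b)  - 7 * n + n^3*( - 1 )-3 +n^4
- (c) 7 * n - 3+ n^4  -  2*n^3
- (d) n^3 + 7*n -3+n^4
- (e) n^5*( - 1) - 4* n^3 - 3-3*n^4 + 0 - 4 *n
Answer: a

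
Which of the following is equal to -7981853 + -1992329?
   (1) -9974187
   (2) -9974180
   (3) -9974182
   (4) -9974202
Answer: 3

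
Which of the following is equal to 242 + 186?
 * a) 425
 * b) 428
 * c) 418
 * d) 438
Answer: b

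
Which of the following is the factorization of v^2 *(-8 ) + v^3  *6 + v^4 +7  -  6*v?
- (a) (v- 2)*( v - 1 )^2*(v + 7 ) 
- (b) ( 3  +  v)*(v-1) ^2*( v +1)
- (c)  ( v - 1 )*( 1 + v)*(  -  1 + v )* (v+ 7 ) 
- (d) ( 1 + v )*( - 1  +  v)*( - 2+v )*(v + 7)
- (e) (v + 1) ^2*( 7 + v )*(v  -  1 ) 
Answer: c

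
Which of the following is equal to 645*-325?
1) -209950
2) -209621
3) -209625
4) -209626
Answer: 3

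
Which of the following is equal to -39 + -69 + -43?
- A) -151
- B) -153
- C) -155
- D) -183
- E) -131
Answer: A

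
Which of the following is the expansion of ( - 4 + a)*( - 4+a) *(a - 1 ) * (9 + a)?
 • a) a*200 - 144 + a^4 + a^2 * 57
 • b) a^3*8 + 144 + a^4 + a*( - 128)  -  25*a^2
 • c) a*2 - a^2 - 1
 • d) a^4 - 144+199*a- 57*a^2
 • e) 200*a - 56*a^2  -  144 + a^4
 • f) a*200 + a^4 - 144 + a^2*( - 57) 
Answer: f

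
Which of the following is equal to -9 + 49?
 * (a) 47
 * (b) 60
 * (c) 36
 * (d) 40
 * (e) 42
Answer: d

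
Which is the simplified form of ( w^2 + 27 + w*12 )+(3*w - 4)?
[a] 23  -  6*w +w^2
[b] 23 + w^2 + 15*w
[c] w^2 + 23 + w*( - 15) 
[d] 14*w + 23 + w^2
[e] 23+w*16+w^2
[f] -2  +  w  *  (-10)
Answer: b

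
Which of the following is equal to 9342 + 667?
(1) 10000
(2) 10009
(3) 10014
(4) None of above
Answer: 2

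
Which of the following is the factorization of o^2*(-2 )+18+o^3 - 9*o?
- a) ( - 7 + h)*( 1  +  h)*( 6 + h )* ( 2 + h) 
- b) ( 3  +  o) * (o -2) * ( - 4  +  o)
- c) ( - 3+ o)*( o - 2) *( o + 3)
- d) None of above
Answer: c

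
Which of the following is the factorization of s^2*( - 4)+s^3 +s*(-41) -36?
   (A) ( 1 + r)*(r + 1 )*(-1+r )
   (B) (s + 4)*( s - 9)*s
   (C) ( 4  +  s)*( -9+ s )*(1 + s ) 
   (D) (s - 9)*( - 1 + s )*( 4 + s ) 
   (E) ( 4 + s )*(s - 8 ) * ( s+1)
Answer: C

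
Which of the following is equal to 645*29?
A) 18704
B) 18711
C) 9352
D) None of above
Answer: D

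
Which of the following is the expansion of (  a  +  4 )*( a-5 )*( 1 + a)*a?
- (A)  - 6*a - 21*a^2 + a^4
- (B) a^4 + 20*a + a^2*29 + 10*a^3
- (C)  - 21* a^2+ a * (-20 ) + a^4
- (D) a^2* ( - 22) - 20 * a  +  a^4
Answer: C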